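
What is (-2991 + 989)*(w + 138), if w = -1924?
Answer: 3575572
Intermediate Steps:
(-2991 + 989)*(w + 138) = (-2991 + 989)*(-1924 + 138) = -2002*(-1786) = 3575572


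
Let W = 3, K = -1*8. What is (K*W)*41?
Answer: -984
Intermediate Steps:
K = -8
(K*W)*41 = -8*3*41 = -24*41 = -984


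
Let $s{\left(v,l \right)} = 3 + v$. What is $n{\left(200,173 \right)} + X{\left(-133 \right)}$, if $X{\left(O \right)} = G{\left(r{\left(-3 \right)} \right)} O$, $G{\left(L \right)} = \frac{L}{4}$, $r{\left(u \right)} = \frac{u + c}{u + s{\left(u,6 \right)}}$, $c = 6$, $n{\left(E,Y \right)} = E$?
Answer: $\frac{933}{4} \approx 233.25$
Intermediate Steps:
$r{\left(u \right)} = \frac{6 + u}{3 + 2 u}$ ($r{\left(u \right)} = \frac{u + 6}{u + \left(3 + u\right)} = \frac{6 + u}{3 + 2 u}$)
$G{\left(L \right)} = \frac{L}{4}$ ($G{\left(L \right)} = L \frac{1}{4} = \frac{L}{4}$)
$X{\left(O \right)} = - \frac{O}{4}$ ($X{\left(O \right)} = \frac{\frac{1}{3 + 2 \left(-3\right)} \left(6 - 3\right)}{4} O = \frac{\frac{1}{3 - 6} \cdot 3}{4} O = \frac{\frac{1}{-3} \cdot 3}{4} O = \frac{\left(- \frac{1}{3}\right) 3}{4} O = \frac{1}{4} \left(-1\right) O = - \frac{O}{4}$)
$n{\left(200,173 \right)} + X{\left(-133 \right)} = 200 - - \frac{133}{4} = 200 + \frac{133}{4} = \frac{933}{4}$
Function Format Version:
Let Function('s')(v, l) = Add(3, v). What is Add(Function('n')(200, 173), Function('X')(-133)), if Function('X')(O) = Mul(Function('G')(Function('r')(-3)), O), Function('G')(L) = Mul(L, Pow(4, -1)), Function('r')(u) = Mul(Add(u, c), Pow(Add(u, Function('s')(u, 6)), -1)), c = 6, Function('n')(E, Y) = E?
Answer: Rational(933, 4) ≈ 233.25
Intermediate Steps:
Function('r')(u) = Mul(Pow(Add(3, Mul(2, u)), -1), Add(6, u)) (Function('r')(u) = Mul(Add(u, 6), Pow(Add(u, Add(3, u)), -1)) = Mul(Add(6, u), Pow(Add(3, Mul(2, u)), -1)) = Mul(Pow(Add(3, Mul(2, u)), -1), Add(6, u)))
Function('G')(L) = Mul(Rational(1, 4), L) (Function('G')(L) = Mul(L, Rational(1, 4)) = Mul(Rational(1, 4), L))
Function('X')(O) = Mul(Rational(-1, 4), O) (Function('X')(O) = Mul(Mul(Rational(1, 4), Mul(Pow(Add(3, Mul(2, -3)), -1), Add(6, -3))), O) = Mul(Mul(Rational(1, 4), Mul(Pow(Add(3, -6), -1), 3)), O) = Mul(Mul(Rational(1, 4), Mul(Pow(-3, -1), 3)), O) = Mul(Mul(Rational(1, 4), Mul(Rational(-1, 3), 3)), O) = Mul(Mul(Rational(1, 4), -1), O) = Mul(Rational(-1, 4), O))
Add(Function('n')(200, 173), Function('X')(-133)) = Add(200, Mul(Rational(-1, 4), -133)) = Add(200, Rational(133, 4)) = Rational(933, 4)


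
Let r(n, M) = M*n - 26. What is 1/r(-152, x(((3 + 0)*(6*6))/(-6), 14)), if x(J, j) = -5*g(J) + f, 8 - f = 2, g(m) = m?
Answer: -1/14618 ≈ -6.8409e-5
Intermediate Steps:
f = 6 (f = 8 - 1*2 = 8 - 2 = 6)
x(J, j) = 6 - 5*J (x(J, j) = -5*J + 6 = 6 - 5*J)
r(n, M) = -26 + M*n
1/r(-152, x(((3 + 0)*(6*6))/(-6), 14)) = 1/(-26 + (6 - 5*(3 + 0)*(6*6)/(-6))*(-152)) = 1/(-26 + (6 - 5*3*36*(-1)/6)*(-152)) = 1/(-26 + (6 - 540*(-1)/6)*(-152)) = 1/(-26 + (6 - 5*(-18))*(-152)) = 1/(-26 + (6 + 90)*(-152)) = 1/(-26 + 96*(-152)) = 1/(-26 - 14592) = 1/(-14618) = -1/14618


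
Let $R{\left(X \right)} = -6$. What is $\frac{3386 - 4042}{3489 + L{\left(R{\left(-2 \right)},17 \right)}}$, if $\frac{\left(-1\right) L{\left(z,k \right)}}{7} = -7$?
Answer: $- \frac{328}{1769} \approx -0.18542$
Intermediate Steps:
$L{\left(z,k \right)} = 49$ ($L{\left(z,k \right)} = \left(-7\right) \left(-7\right) = 49$)
$\frac{3386 - 4042}{3489 + L{\left(R{\left(-2 \right)},17 \right)}} = \frac{3386 - 4042}{3489 + 49} = \frac{3386 - 4042}{3538} = \left(-656\right) \frac{1}{3538} = - \frac{328}{1769}$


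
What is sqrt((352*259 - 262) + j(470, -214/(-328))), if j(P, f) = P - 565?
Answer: sqrt(90811) ≈ 301.35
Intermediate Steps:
j(P, f) = -565 + P
sqrt((352*259 - 262) + j(470, -214/(-328))) = sqrt((352*259 - 262) + (-565 + 470)) = sqrt((91168 - 262) - 95) = sqrt(90906 - 95) = sqrt(90811)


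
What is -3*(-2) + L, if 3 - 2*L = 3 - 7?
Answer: 19/2 ≈ 9.5000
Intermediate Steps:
L = 7/2 (L = 3/2 - (3 - 7)/2 = 3/2 - ½*(-4) = 3/2 + 2 = 7/2 ≈ 3.5000)
-3*(-2) + L = -3*(-2) + 7/2 = 6 + 7/2 = 19/2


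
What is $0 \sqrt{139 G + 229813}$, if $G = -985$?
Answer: $0$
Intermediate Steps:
$0 \sqrt{139 G + 229813} = 0 \sqrt{139 \left(-985\right) + 229813} = 0 \sqrt{-136915 + 229813} = 0 \sqrt{92898} = 0 \cdot 3 \sqrt{10322} = 0$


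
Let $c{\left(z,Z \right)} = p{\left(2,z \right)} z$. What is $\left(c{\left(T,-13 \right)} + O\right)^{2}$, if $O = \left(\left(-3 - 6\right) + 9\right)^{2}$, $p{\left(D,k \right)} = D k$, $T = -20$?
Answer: $640000$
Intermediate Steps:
$c{\left(z,Z \right)} = 2 z^{2}$ ($c{\left(z,Z \right)} = 2 z z = 2 z^{2}$)
$O = 0$ ($O = \left(\left(-3 - 6\right) + 9\right)^{2} = \left(-9 + 9\right)^{2} = 0^{2} = 0$)
$\left(c{\left(T,-13 \right)} + O\right)^{2} = \left(2 \left(-20\right)^{2} + 0\right)^{2} = \left(2 \cdot 400 + 0\right)^{2} = \left(800 + 0\right)^{2} = 800^{2} = 640000$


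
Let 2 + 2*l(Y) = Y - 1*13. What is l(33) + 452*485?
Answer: 219229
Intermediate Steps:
l(Y) = -15/2 + Y/2 (l(Y) = -1 + (Y - 1*13)/2 = -1 + (Y - 13)/2 = -1 + (-13 + Y)/2 = -1 + (-13/2 + Y/2) = -15/2 + Y/2)
l(33) + 452*485 = (-15/2 + (½)*33) + 452*485 = (-15/2 + 33/2) + 219220 = 9 + 219220 = 219229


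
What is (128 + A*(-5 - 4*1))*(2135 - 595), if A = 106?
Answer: -1272040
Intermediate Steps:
(128 + A*(-5 - 4*1))*(2135 - 595) = (128 + 106*(-5 - 4*1))*(2135 - 595) = (128 + 106*(-5 - 4))*1540 = (128 + 106*(-9))*1540 = (128 - 954)*1540 = -826*1540 = -1272040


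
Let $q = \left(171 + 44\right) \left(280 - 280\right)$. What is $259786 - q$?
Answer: $259786$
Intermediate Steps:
$q = 0$ ($q = 215 \cdot 0 = 0$)
$259786 - q = 259786 - 0 = 259786 + 0 = 259786$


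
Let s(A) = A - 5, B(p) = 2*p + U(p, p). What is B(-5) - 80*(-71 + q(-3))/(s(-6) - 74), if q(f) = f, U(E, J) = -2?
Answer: -1388/17 ≈ -81.647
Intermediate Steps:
B(p) = -2 + 2*p (B(p) = 2*p - 2 = -2 + 2*p)
s(A) = -5 + A
B(-5) - 80*(-71 + q(-3))/(s(-6) - 74) = (-2 + 2*(-5)) - 80*(-71 - 3)/((-5 - 6) - 74) = (-2 - 10) - (-5920)/(-11 - 74) = -12 - (-5920)/(-85) = -12 - (-5920)*(-1)/85 = -12 - 80*74/85 = -12 - 1184/17 = -1388/17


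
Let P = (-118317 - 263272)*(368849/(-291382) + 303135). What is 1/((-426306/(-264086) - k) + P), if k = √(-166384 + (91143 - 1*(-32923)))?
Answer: -1013210349380458695586494786034/117200572593460486348672740921768004320961 + 26277906055613061612*I*√4702/117200572593460486348672740921768004320961 ≈ -8.6451e-12 + 1.5375e-20*I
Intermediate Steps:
k = 3*I*√4702 (k = √(-166384 + (91143 + 32923)) = √(-166384 + 124066) = √(-42318) = 3*I*√4702 ≈ 205.71*I)
P = -2592683380852513/22414 (P = -381589*(368849*(-1/291382) + 303135) = -381589*(-28373/22414 + 303135) = -381589*6794439517/22414 = -2592683380852513/22414 ≈ -1.1567e+11)
1/((-426306/(-264086) - k) + P) = 1/((-426306/(-264086) - 3*I*√4702) - 2592683380852513/22414) = 1/((-426306*(-1/264086) - 3*I*√4702) - 2592683380852513/22414) = 1/((213153/132043 - 3*I*√4702) - 2592683380852513/22414) = 1/(-342345691653130762717/2959611802 - 3*I*√4702)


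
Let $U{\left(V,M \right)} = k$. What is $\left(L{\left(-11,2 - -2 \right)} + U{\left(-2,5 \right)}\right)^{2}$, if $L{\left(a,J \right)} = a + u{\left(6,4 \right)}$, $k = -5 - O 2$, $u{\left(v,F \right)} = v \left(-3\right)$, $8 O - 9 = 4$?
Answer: $\frac{22201}{16} \approx 1387.6$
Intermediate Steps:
$O = \frac{13}{8}$ ($O = \frac{9}{8} + \frac{1}{8} \cdot 4 = \frac{9}{8} + \frac{1}{2} = \frac{13}{8} \approx 1.625$)
$u{\left(v,F \right)} = - 3 v$
$k = - \frac{33}{4}$ ($k = -5 - \frac{13}{8} \cdot 2 = -5 - \frac{13}{4} = - \frac{33}{4} \approx -8.25$)
$U{\left(V,M \right)} = - \frac{33}{4}$
$L{\left(a,J \right)} = -18 + a$ ($L{\left(a,J \right)} = a - 18 = -18 + a$)
$\left(L{\left(-11,2 - -2 \right)} + U{\left(-2,5 \right)}\right)^{2} = \left(\left(-18 - 11\right) - \frac{33}{4}\right)^{2} = \left(-29 - \frac{33}{4}\right)^{2} = \left(- \frac{149}{4}\right)^{2} = \frac{22201}{16}$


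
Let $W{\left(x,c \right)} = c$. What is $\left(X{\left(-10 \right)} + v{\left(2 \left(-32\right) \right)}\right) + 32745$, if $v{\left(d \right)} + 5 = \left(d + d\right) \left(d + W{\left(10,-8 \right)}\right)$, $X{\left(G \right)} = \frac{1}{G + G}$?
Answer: $\frac{839119}{20} \approx 41956.0$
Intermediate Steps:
$X{\left(G \right)} = \frac{1}{2 G}$
$v{\left(d \right)} = -5 + 2 d \left(-8 + d\right)$ ($v{\left(d \right)} = -5 + \left(d + d\right) \left(d - 8\right) = -5 + 2 d \left(-8 + d\right)$)
$\left(X{\left(-10 \right)} + v{\left(2 \left(-32\right) \right)}\right) + 32745 = \left(\frac{1}{2 \left(-10\right)} - \left(5 - 8192 + 16 \cdot 2 \left(-32\right)\right)\right) + 32745 = \left(\frac{1}{2} \left(- \frac{1}{10}\right) - \left(-1019 - 8192\right)\right) + 32745 = \left(- \frac{1}{20} + \left(-5 + 1024 + 2 \cdot 4096\right)\right) + 32745 = \left(- \frac{1}{20} + \left(-5 + 1024 + 8192\right)\right) + 32745 = \left(- \frac{1}{20} + 9211\right) + 32745 = \frac{184219}{20} + 32745 = \frac{839119}{20}$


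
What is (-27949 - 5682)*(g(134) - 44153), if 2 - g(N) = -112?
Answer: 1481075609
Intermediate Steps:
g(N) = 114 (g(N) = 2 - 1*(-112) = 2 + 112 = 114)
(-27949 - 5682)*(g(134) - 44153) = (-27949 - 5682)*(114 - 44153) = -33631*(-44039) = 1481075609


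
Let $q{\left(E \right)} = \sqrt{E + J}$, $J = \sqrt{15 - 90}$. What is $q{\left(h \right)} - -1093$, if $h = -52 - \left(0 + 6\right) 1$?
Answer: $1093 + \sqrt{-58 + 5 i \sqrt{3}} \approx 1093.6 + 7.6368 i$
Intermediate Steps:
$J = 5 i \sqrt{3}$ ($J = \sqrt{-75} = 5 i \sqrt{3} \approx 8.6602 i$)
$h = -58$ ($h = -52 - 6 \cdot 1 = -52 - 6 = -58$)
$q{\left(E \right)} = \sqrt{E + 5 i \sqrt{3}}$
$q{\left(h \right)} - -1093 = \sqrt{-58 + 5 i \sqrt{3}} - -1093 = \sqrt{-58 + 5 i \sqrt{3}} + 1093 = 1093 + \sqrt{-58 + 5 i \sqrt{3}}$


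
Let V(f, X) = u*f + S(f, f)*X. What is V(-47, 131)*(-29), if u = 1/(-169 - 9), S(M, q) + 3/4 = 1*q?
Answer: 64576475/356 ≈ 1.8139e+5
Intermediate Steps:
S(M, q) = -¾ + q (S(M, q) = -¾ + 1*q = -¾ + q)
u = -1/178 (u = 1/(-178) = -1/178 ≈ -0.0056180)
V(f, X) = -f/178 + X*(-¾ + f) (V(f, X) = -f/178 + (-¾ + f)*X = -f/178 + X*(-¾ + f))
V(-47, 131)*(-29) = (-¾*131 - 1/178*(-47) + 131*(-47))*(-29) = (-393/4 + 47/178 - 6157)*(-29) = -2226775/356*(-29) = 64576475/356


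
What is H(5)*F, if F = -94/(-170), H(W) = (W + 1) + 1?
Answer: 329/85 ≈ 3.8706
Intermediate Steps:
H(W) = 2 + W (H(W) = (1 + W) + 1 = 2 + W)
F = 47/85 (F = -94*(-1/170) = 47/85 ≈ 0.55294)
H(5)*F = (2 + 5)*(47/85) = 7*(47/85) = 329/85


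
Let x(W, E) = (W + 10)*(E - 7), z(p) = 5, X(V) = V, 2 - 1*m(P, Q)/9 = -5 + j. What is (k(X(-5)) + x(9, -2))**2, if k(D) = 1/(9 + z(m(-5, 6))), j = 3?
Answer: 5726449/196 ≈ 29217.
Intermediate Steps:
m(P, Q) = 36 (m(P, Q) = 18 - 9*(-5 + 3) = 18 - 9*(-2) = 18 + 18 = 36)
x(W, E) = (-7 + E)*(10 + W) (x(W, E) = (10 + W)*(-7 + E) = (-7 + E)*(10 + W))
k(D) = 1/14 (k(D) = 1/(9 + 5) = 1/14)
(k(X(-5)) + x(9, -2))**2 = (1/14 + (-70 - 7*9 + 10*(-2) - 2*9))**2 = (1/14 + (-70 - 63 - 20 - 18))**2 = (1/14 - 171)**2 = (-2393/14)**2 = 5726449/196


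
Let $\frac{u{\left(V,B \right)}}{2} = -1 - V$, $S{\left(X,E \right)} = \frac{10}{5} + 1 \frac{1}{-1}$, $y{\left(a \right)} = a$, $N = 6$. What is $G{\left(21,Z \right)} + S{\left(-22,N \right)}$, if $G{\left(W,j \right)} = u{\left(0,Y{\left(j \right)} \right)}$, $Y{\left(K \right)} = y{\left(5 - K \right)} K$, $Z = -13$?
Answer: $-1$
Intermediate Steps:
$S{\left(X,E \right)} = 1$ ($S{\left(X,E \right)} = 10 \cdot \frac{1}{5} + 1 \left(-1\right) = 2 - 1 = 1$)
$Y{\left(K \right)} = K \left(5 - K\right)$ ($Y{\left(K \right)} = \left(5 - K\right) K = K \left(5 - K\right)$)
$u{\left(V,B \right)} = -2 - 2 V$ ($u{\left(V,B \right)} = 2 \left(-1 - V\right) = -2 - 2 V$)
$G{\left(W,j \right)} = -2$ ($G{\left(W,j \right)} = -2 - 0 = -2 + 0 = -2$)
$G{\left(21,Z \right)} + S{\left(-22,N \right)} = -2 + 1 = -1$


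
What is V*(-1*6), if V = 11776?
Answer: -70656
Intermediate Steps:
V*(-1*6) = 11776*(-1*6) = 11776*(-6) = -70656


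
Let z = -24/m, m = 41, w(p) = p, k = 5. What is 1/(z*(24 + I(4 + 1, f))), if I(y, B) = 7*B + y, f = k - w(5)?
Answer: -41/696 ≈ -0.058908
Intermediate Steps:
f = 0 (f = 5 - 1*5 = 5 - 5 = 0)
I(y, B) = y + 7*B
z = -24/41 ≈ -0.58537
1/(z*(24 + I(4 + 1, f))) = 1/(-24*(24 + ((4 + 1) + 7*0))/41) = 1/(-24*(24 + (5 + 0))/41) = 1/(-24*(24 + 5)/41) = 1/(-24/41*29) = 1/(-696/41) = -41/696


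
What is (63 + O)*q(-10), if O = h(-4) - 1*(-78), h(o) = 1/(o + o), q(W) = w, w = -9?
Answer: -10143/8 ≈ -1267.9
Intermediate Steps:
q(W) = -9
h(o) = 1/(2*o)
O = 623/8 (O = (½)/(-4) - 1*(-78) = (½)*(-¼) + 78 = -⅛ + 78 = 623/8 ≈ 77.875)
(63 + O)*q(-10) = (63 + 623/8)*(-9) = (1127/8)*(-9) = -10143/8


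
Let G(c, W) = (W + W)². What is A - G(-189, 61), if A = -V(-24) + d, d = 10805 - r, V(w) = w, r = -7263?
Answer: 3208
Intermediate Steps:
G(c, W) = 4*W² (G(c, W) = (2*W)² = 4*W²)
d = 18068 (d = 10805 - 1*(-7263) = 10805 + 7263 = 18068)
A = 18092 (A = -1*(-24) + 18068 = 24 + 18068 = 18092)
A - G(-189, 61) = 18092 - 4*61² = 18092 - 4*3721 = 18092 - 1*14884 = 18092 - 14884 = 3208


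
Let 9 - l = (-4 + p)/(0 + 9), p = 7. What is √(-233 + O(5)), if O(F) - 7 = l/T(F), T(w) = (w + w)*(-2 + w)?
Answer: I*√50785/15 ≈ 15.024*I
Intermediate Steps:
T(w) = 2*w*(-2 + w) (T(w) = (2*w)*(-2 + w) = 2*w*(-2 + w))
l = 26/3 (l = 9 - (-4 + 7)/(0 + 9) = 9 - 3/9 = 9 - 1*⅓ = 9 - ⅓ = 26/3 ≈ 8.6667)
O(F) = 7 + 13/(3*F*(-2 + F)) (O(F) = 7 + 26/(3*((2*F*(-2 + F)))) = 7 + 26*(1/(2*F*(-2 + F)))/3 = 7 + 13/(3*F*(-2 + F)))
√(-233 + O(5)) = √(-233 + (⅓)*(13 + 21*5*(-2 + 5))/(5*(-2 + 5))) = √(-233 + (⅓)*(⅕)*(13 + 21*5*3)/3) = √(-233 + (⅓)*(⅕)*(⅓)*(13 + 315)) = √(-233 + (⅓)*(⅕)*(⅓)*328) = √(-233 + 328/45) = √(-10157/45) = I*√50785/15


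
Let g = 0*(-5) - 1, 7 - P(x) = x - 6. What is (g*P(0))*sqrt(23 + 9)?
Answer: -52*sqrt(2) ≈ -73.539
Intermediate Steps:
P(x) = 13 - x (P(x) = 7 - (x - 6) = 7 - (-6 + x) = 7 + (6 - x) = 13 - x)
g = -1 (g = 0 - 1 = -1)
(g*P(0))*sqrt(23 + 9) = (-(13 - 1*0))*sqrt(23 + 9) = (-(13 + 0))*sqrt(32) = (-1*13)*(4*sqrt(2)) = -52*sqrt(2)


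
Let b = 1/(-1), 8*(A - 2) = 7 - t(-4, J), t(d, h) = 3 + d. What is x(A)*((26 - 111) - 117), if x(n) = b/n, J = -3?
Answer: 202/3 ≈ 67.333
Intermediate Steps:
A = 3 (A = 2 + (7 - (3 - 4))/8 = 2 + (7 - 1*(-1))/8 = 2 + (7 + 1)/8 = 2 + (1/8)*8 = 2 + 1 = 3)
b = -1
x(n) = -1/n
x(A)*((26 - 111) - 117) = (-1/3)*((26 - 111) - 117) = (-1*1/3)*(-85 - 117) = -1/3*(-202) = 202/3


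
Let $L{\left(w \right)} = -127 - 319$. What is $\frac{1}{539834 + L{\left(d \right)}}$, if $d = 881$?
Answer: $\frac{1}{539388} \approx 1.854 \cdot 10^{-6}$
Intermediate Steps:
$L{\left(w \right)} = -446$ ($L{\left(w \right)} = -127 - 319 = -446$)
$\frac{1}{539834 + L{\left(d \right)}} = \frac{1}{539834 - 446} = \frac{1}{539388}$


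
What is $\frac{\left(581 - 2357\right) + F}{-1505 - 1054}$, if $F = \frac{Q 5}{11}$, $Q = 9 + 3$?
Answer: $\frac{6492}{9383} \approx 0.69189$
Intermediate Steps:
$Q = 12$
$F = \frac{60}{11}$ ($F = \frac{12 \cdot 5}{11} = 60 \cdot \frac{1}{11} = \frac{60}{11} \approx 5.4545$)
$\frac{\left(581 - 2357\right) + F}{-1505 - 1054} = \frac{\left(581 - 2357\right) + \frac{60}{11}}{-1505 - 1054} = \frac{\left(581 - 2357\right) + \frac{60}{11}}{-2559} = \left(-1776 + \frac{60}{11}\right) \left(- \frac{1}{2559}\right) = \left(- \frac{19476}{11}\right) \left(- \frac{1}{2559}\right) = \frac{6492}{9383}$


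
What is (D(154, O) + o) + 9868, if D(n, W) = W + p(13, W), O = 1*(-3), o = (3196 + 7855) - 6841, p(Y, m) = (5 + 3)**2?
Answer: 14139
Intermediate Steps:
p(Y, m) = 64 (p(Y, m) = 8**2 = 64)
o = 4210 (o = 11051 - 6841 = 4210)
O = -3
D(n, W) = 64 + W (D(n, W) = W + 64 = 64 + W)
(D(154, O) + o) + 9868 = ((64 - 3) + 4210) + 9868 = (61 + 4210) + 9868 = 4271 + 9868 = 14139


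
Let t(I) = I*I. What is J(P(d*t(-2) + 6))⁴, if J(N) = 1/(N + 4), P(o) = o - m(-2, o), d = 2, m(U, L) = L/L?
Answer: 1/83521 ≈ 1.1973e-5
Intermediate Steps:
m(U, L) = 1
t(I) = I²
P(o) = -1 + o (P(o) = o - 1*1 = o - 1 = -1 + o)
J(N) = 1/(4 + N)
J(P(d*t(-2) + 6))⁴ = (1/(4 + (-1 + (2*(-2)² + 6))))⁴ = (1/(4 + (-1 + (2*4 + 6))))⁴ = (1/(4 + (-1 + (8 + 6))))⁴ = (1/(4 + (-1 + 14)))⁴ = (1/(4 + 13))⁴ = (1/17)⁴ = 1/83521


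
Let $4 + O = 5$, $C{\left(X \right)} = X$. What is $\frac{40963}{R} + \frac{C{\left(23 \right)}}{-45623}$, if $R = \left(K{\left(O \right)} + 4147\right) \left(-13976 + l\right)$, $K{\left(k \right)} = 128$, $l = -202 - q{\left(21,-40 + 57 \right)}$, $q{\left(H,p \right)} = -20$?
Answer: $- \frac{3260940299}{2761352605350} \approx -0.0011809$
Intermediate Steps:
$l = -182$ ($l = -202 - -20 = -202 + 20 = -182$)
$O = 1$ ($O = -4 + 5 = 1$)
$R = -60525450$ ($R = \left(128 + 4147\right) \left(-13976 - 182\right) = 4275 \left(-14158\right) = -60525450$)
$\frac{40963}{R} + \frac{C{\left(23 \right)}}{-45623} = \frac{40963}{-60525450} + \frac{23}{-45623} = 40963 \left(- \frac{1}{60525450}\right) + 23 \left(- \frac{1}{45623}\right) = - \frac{40963}{60525450} - \frac{23}{45623} = - \frac{3260940299}{2761352605350}$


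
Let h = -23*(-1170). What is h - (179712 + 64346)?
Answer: -217148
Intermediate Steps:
h = 26910
h - (179712 + 64346) = 26910 - (179712 + 64346) = 26910 - 1*244058 = 26910 - 244058 = -217148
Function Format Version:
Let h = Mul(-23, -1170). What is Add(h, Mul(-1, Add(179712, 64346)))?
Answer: -217148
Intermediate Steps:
h = 26910
Add(h, Mul(-1, Add(179712, 64346))) = Add(26910, Mul(-1, Add(179712, 64346))) = Add(26910, Mul(-1, 244058)) = Add(26910, -244058) = -217148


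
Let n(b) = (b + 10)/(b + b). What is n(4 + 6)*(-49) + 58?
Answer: 9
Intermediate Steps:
n(b) = (10 + b)/(2*b) (n(b) = (10 + b)/((2*b)) = (10 + b)*(1/(2*b)) = (10 + b)/(2*b))
n(4 + 6)*(-49) + 58 = ((10 + (4 + 6))/(2*(4 + 6)))*(-49) + 58 = ((1/2)*(10 + 10)/10)*(-49) + 58 = ((1/2)*(1/10)*20)*(-49) + 58 = 1*(-49) + 58 = -49 + 58 = 9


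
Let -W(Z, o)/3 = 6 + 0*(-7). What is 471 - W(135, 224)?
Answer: 489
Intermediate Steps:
W(Z, o) = -18 (W(Z, o) = -3*(6 + 0*(-7)) = -3*(6 + 0) = -3*6 = -18)
471 - W(135, 224) = 471 - 1*(-18) = 471 + 18 = 489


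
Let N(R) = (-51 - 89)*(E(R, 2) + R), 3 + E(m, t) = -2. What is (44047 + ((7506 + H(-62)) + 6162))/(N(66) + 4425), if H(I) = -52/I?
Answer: -1789191/127565 ≈ -14.026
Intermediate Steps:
E(m, t) = -5 (E(m, t) = -3 - 2 = -5)
N(R) = 700 - 140*R (N(R) = (-51 - 89)*(-5 + R) = -140*(-5 + R) = 700 - 140*R)
(44047 + ((7506 + H(-62)) + 6162))/(N(66) + 4425) = (44047 + ((7506 - 52/(-62)) + 6162))/((700 - 140*66) + 4425) = (44047 + ((7506 - 52*(-1/62)) + 6162))/((700 - 9240) + 4425) = (44047 + ((7506 + 26/31) + 6162))/(-8540 + 4425) = (44047 + (232712/31 + 6162))/(-4115) = (44047 + 423734/31)*(-1/4115) = (1789191/31)*(-1/4115) = -1789191/127565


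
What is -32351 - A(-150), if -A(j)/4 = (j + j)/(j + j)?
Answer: -32347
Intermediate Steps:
A(j) = -4 (A(j) = -4*(j + j)/(j + j) = -4*2*j/(2*j) = -4*2*j*1/(2*j) = -4*1 = -4)
-32351 - A(-150) = -32351 - 1*(-4) = -32351 + 4 = -32347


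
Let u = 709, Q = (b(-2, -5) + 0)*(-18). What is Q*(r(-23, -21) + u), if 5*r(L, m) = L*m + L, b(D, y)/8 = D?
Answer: 230688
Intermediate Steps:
b(D, y) = 8*D
r(L, m) = L/5 + L*m/5 (r(L, m) = (L*m + L)/5 = (L + L*m)/5 = L/5 + L*m/5)
Q = 288 (Q = (8*(-2) + 0)*(-18) = (-16 + 0)*(-18) = -16*(-18) = 288)
Q*(r(-23, -21) + u) = 288*((⅕)*(-23)*(1 - 21) + 709) = 288*((⅕)*(-23)*(-20) + 709) = 288*(92 + 709) = 288*801 = 230688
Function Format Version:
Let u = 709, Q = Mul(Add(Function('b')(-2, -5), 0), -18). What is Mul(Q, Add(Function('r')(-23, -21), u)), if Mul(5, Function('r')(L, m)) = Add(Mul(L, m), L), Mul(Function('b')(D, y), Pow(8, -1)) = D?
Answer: 230688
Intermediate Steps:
Function('b')(D, y) = Mul(8, D)
Function('r')(L, m) = Add(Mul(Rational(1, 5), L), Mul(Rational(1, 5), L, m)) (Function('r')(L, m) = Mul(Rational(1, 5), Add(Mul(L, m), L)) = Mul(Rational(1, 5), Add(L, Mul(L, m))) = Add(Mul(Rational(1, 5), L), Mul(Rational(1, 5), L, m)))
Q = 288 (Q = Mul(Add(Mul(8, -2), 0), -18) = Mul(Add(-16, 0), -18) = Mul(-16, -18) = 288)
Mul(Q, Add(Function('r')(-23, -21), u)) = Mul(288, Add(Mul(Rational(1, 5), -23, Add(1, -21)), 709)) = Mul(288, Add(Mul(Rational(1, 5), -23, -20), 709)) = Mul(288, Add(92, 709)) = Mul(288, 801) = 230688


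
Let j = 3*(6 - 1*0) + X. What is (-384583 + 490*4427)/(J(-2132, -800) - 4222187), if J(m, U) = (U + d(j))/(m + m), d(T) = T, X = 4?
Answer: -3804867404/9001702295 ≈ -0.42268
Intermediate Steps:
j = 22 (j = 3*(6 - 1*0) + 4 = 3*(6 + 0) + 4 = 3*6 + 4 = 18 + 4 = 22)
J(m, U) = (22 + U)/(2*m) (J(m, U) = (U + 22)/(m + m) = (22 + U)/((2*m)) = (22 + U)*(1/(2*m)) = (22 + U)/(2*m))
(-384583 + 490*4427)/(J(-2132, -800) - 4222187) = (-384583 + 490*4427)/((½)*(22 - 800)/(-2132) - 4222187) = (-384583 + 2169230)/((½)*(-1/2132)*(-778) - 4222187) = 1784647/(389/2132 - 4222187) = 1784647/(-9001702295/2132) = 1784647*(-2132/9001702295) = -3804867404/9001702295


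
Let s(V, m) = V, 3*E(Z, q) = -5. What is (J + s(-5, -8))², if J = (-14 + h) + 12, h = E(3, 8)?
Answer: 676/9 ≈ 75.111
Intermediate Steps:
E(Z, q) = -5/3 (E(Z, q) = (⅓)*(-5) = -5/3)
h = -5/3 ≈ -1.6667
J = -11/3 (J = (-14 - 5/3) + 12 = -47/3 + 12 = -11/3 ≈ -3.6667)
(J + s(-5, -8))² = (-11/3 - 5)² = (-26/3)² = 676/9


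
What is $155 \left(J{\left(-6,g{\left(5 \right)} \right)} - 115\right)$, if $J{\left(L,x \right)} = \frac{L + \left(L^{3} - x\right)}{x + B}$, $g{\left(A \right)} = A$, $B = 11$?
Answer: $- \frac{320385}{16} \approx -20024.0$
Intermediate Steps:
$J{\left(L,x \right)} = \frac{L + L^{3} - x}{11 + x}$ ($J{\left(L,x \right)} = \frac{L + \left(L^{3} - x\right)}{x + 11} = \frac{L + L^{3} - x}{11 + x}$)
$155 \left(J{\left(-6,g{\left(5 \right)} \right)} - 115\right) = 155 \left(\frac{-6 + \left(-6\right)^{3} - 5}{11 + 5} - 115\right) = 155 \left(\frac{-6 - 216 - 5}{16} - 115\right) = 155 \left(\frac{1}{16} \left(-227\right) - 115\right) = 155 \left(- \frac{227}{16} - 115\right) = 155 \left(- \frac{2067}{16}\right) = - \frac{320385}{16}$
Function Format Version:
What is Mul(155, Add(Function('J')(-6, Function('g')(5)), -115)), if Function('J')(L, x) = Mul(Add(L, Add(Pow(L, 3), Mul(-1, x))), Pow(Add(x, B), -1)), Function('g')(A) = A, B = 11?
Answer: Rational(-320385, 16) ≈ -20024.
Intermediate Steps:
Function('J')(L, x) = Mul(Pow(Add(11, x), -1), Add(L, Pow(L, 3), Mul(-1, x))) (Function('J')(L, x) = Mul(Add(L, Add(Pow(L, 3), Mul(-1, x))), Pow(Add(x, 11), -1)) = Mul(Add(L, Pow(L, 3), Mul(-1, x)), Pow(Add(11, x), -1)) = Mul(Pow(Add(11, x), -1), Add(L, Pow(L, 3), Mul(-1, x))))
Mul(155, Add(Function('J')(-6, Function('g')(5)), -115)) = Mul(155, Add(Mul(Pow(Add(11, 5), -1), Add(-6, Pow(-6, 3), Mul(-1, 5))), -115)) = Mul(155, Add(Mul(Pow(16, -1), Add(-6, -216, -5)), -115)) = Mul(155, Add(Mul(Rational(1, 16), -227), -115)) = Mul(155, Add(Rational(-227, 16), -115)) = Mul(155, Rational(-2067, 16)) = Rational(-320385, 16)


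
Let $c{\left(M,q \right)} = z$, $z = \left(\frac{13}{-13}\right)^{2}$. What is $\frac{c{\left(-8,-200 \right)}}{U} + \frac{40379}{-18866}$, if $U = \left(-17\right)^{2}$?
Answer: $- \frac{11650665}{5452274} \approx -2.1368$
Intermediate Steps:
$z = 1$ ($z = \left(13 \left(- \frac{1}{13}\right)\right)^{2} = \left(-1\right)^{2} = 1$)
$c{\left(M,q \right)} = 1$
$U = 289$
$\frac{c{\left(-8,-200 \right)}}{U} + \frac{40379}{-18866} = 1 \cdot \frac{1}{289} + \frac{40379}{-18866} = 1 \cdot \frac{1}{289} + 40379 \left(- \frac{1}{18866}\right) = \frac{1}{289} - \frac{40379}{18866} = - \frac{11650665}{5452274}$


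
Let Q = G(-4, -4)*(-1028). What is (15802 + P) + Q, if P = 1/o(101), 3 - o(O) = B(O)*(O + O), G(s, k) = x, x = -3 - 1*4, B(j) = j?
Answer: 469136201/20399 ≈ 22998.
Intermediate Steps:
x = -7 (x = -3 - 4 = -7)
G(s, k) = -7
o(O) = 3 - 2*O² (o(O) = 3 - O*(O + O) = 3 - O*2*O = 3 - 2*O²)
Q = 7196 (Q = -7*(-1028) = 7196)
P = -1/20399 (P = 1/(3 - 2*101²) = 1/(3 - 2*10201) = 1/(3 - 20402) = 1/(-20399) = -1/20399 ≈ -4.9022e-5)
(15802 + P) + Q = (15802 - 1/20399) + 7196 = 322344997/20399 + 7196 = 469136201/20399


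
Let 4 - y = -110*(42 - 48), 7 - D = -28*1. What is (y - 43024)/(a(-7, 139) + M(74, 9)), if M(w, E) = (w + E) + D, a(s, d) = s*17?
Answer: 43680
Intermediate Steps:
a(s, d) = 17*s
D = 35 (D = 7 - (-28) = 7 - 1*(-28) = 7 + 28 = 35)
y = -656 (y = 4 - (-110)*(42 - 48) = 4 - (-110)*(-6) = 4 - 1*660 = 4 - 660 = -656)
M(w, E) = 35 + E + w (M(w, E) = (w + E) + 35 = (E + w) + 35 = 35 + E + w)
(y - 43024)/(a(-7, 139) + M(74, 9)) = (-656 - 43024)/(17*(-7) + (35 + 9 + 74)) = -43680/(-119 + 118) = -43680/(-1) = -43680*(-1) = 43680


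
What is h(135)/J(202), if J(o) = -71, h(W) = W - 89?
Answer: -46/71 ≈ -0.64789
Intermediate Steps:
h(W) = -89 + W
h(135)/J(202) = (-89 + 135)/(-71) = 46*(-1/71) = -46/71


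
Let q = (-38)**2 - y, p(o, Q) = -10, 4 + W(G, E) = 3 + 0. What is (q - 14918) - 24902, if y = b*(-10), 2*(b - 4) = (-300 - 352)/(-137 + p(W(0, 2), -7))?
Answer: -5632132/147 ≈ -38314.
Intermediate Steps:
W(G, E) = -1 (W(G, E) = -4 + (3 + 0) = -4 + 3 = -1)
b = 914/147 (b = 4 + ((-300 - 352)/(-137 - 10))/2 = 4 + (-652/(-147))/2 = 4 + (-652*(-1/147))/2 = 4 + (1/2)*(652/147) = 4 + 326/147 = 914/147 ≈ 6.2177)
y = -9140/147 (y = (914/147)*(-10) = -9140/147 ≈ -62.177)
q = 221408/147 (q = (-38)**2 - 1*(-9140/147) = 1444 + 9140/147 = 221408/147 ≈ 1506.2)
(q - 14918) - 24902 = (221408/147 - 14918) - 24902 = -1971538/147 - 24902 = -5632132/147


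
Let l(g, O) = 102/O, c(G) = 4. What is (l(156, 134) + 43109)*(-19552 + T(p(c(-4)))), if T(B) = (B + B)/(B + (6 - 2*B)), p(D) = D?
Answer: -56461543992/67 ≈ -8.4271e+8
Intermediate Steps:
T(B) = 2*B/(6 - B) (T(B) = (2*B)/(6 - B) = 2*B/(6 - B))
(l(156, 134) + 43109)*(-19552 + T(p(c(-4)))) = (102/134 + 43109)*(-19552 - 2*4/(-6 + 4)) = (102*(1/134) + 43109)*(-19552 - 2*4/(-2)) = (51/67 + 43109)*(-19552 - 2*4*(-½)) = 2888354*(-19552 + 4)/67 = (2888354/67)*(-19548) = -56461543992/67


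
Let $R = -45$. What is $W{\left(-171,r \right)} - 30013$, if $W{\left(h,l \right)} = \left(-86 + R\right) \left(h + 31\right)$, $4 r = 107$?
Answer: $-11673$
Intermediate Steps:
$r = \frac{107}{4}$ ($r = \frac{1}{4} \cdot 107 = \frac{107}{4} \approx 26.75$)
$W{\left(h,l \right)} = -4061 - 131 h$ ($W{\left(h,l \right)} = \left(-86 - 45\right) \left(h + 31\right) = - 131 \left(31 + h\right) = -4061 - 131 h$)
$W{\left(-171,r \right)} - 30013 = \left(-4061 - -22401\right) - 30013 = \left(-4061 + 22401\right) - 30013 = 18340 - 30013 = -11673$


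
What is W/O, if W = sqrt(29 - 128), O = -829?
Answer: -3*I*sqrt(11)/829 ≈ -0.012002*I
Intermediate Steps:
W = 3*I*sqrt(11) (W = sqrt(-99) = 3*I*sqrt(11) ≈ 9.9499*I)
W/O = (3*I*sqrt(11))/(-829) = (3*I*sqrt(11))*(-1/829) = -3*I*sqrt(11)/829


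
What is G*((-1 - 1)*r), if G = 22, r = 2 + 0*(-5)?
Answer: -88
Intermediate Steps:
r = 2 (r = 2 + 0 = 2)
G*((-1 - 1)*r) = 22*((-1 - 1)*2) = 22*(-2*2) = 22*(-4) = -88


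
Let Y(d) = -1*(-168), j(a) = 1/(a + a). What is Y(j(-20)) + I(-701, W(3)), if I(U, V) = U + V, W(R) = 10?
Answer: -523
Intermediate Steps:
j(a) = 1/(2*a)
Y(d) = 168
Y(j(-20)) + I(-701, W(3)) = 168 + (-701 + 10) = 168 - 691 = -523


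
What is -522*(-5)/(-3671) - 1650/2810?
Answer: -1339125/1031551 ≈ -1.2982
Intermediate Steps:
-522*(-5)/(-3671) - 1650/2810 = 2610*(-1/3671) - 1650*1/2810 = -2610/3671 - 165/281 = -1339125/1031551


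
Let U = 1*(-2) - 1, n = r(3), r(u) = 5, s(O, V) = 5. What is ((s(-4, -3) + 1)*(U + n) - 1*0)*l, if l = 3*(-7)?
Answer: -252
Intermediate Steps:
n = 5
l = -21
U = -3 (U = -2 - 1 = -3)
((s(-4, -3) + 1)*(U + n) - 1*0)*l = ((5 + 1)*(-3 + 5) - 1*0)*(-21) = (6*2 + 0)*(-21) = (12 + 0)*(-21) = 12*(-21) = -252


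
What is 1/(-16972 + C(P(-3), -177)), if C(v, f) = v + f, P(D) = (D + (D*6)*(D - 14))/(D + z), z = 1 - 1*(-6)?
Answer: -4/68293 ≈ -5.8571e-5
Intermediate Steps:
z = 7 (z = 1 + 6 = 7)
P(D) = (D + 6*D*(-14 + D))/(7 + D) (P(D) = (D + (D*6)*(D - 14))/(D + 7) = (D + (6*D)*(-14 + D))/(7 + D) = (D + 6*D*(-14 + D))/(7 + D))
C(v, f) = f + v
1/(-16972 + C(P(-3), -177)) = 1/(-16972 + (-177 - 3*(-83 + 6*(-3))/(7 - 3))) = 1/(-16972 + (-177 - 3*(-83 - 18)/4)) = 1/(-16972 + (-177 - 3*¼*(-101))) = 1/(-16972 + (-177 + 303/4)) = 1/(-16972 - 405/4) = 1/(-68293/4) = -4/68293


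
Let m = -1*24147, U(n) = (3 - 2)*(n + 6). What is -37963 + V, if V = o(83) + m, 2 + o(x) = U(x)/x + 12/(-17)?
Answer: -87639515/1411 ≈ -62112.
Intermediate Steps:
U(n) = 6 + n (U(n) = 1*(6 + n) = 6 + n)
o(x) = -46/17 + (6 + x)/x (o(x) = -2 + ((6 + x)/x + 12/(-17)) = -2 + ((6 + x)/x + 12*(-1/17)) = -2 + ((6 + x)/x - 12/17) = -2 + (-12/17 + (6 + x)/x) = -46/17 + (6 + x)/x)
m = -24147
V = -34073722/1411 (V = (-29/17 + 6/83) - 24147 = -2305/1411 - 24147 = -34073722/1411 ≈ -24149.)
-37963 + V = -37963 - 34073722/1411 = -87639515/1411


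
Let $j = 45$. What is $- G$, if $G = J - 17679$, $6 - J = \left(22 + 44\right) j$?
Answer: $20643$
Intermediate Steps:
$J = -2964$ ($J = 6 - \left(22 + 44\right) 45 = 6 - 66 \cdot 45 = 6 - 2970 = -2964$)
$G = -20643$ ($G = -2964 - 17679 = -20643$)
$- G = \left(-1\right) \left(-20643\right) = 20643$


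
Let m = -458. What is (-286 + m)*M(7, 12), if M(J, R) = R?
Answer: -8928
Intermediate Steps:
(-286 + m)*M(7, 12) = (-286 - 458)*12 = -744*12 = -8928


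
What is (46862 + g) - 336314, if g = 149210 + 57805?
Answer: -82437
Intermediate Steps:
g = 207015
(46862 + g) - 336314 = (46862 + 207015) - 336314 = 253877 - 336314 = -82437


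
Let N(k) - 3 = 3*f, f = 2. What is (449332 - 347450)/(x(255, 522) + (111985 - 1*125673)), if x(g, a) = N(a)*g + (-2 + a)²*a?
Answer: 101882/141137407 ≈ 0.00072186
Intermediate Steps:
N(k) = 9 (N(k) = 3 + 3*2 = 3 + 6 = 9)
x(g, a) = 9*g + a*(-2 + a)² (x(g, a) = 9*g + (-2 + a)²*a = 9*g + a*(-2 + a)²)
(449332 - 347450)/(x(255, 522) + (111985 - 1*125673)) = (449332 - 347450)/((9*255 + 522*(-2 + 522)²) + (111985 - 1*125673)) = 101882/((2295 + 522*520²) + (111985 - 125673)) = 101882/((2295 + 522*270400) - 13688) = 101882/((2295 + 141148800) - 13688) = 101882/(141151095 - 13688) = 101882/141137407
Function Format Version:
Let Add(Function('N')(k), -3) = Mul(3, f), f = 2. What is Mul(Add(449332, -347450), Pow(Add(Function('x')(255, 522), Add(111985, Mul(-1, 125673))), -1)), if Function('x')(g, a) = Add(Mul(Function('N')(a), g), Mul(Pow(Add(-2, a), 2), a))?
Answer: Rational(101882, 141137407) ≈ 0.00072186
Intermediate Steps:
Function('N')(k) = 9 (Function('N')(k) = Add(3, Mul(3, 2)) = Add(3, 6) = 9)
Function('x')(g, a) = Add(Mul(9, g), Mul(a, Pow(Add(-2, a), 2))) (Function('x')(g, a) = Add(Mul(9, g), Mul(Pow(Add(-2, a), 2), a)) = Add(Mul(9, g), Mul(a, Pow(Add(-2, a), 2))))
Mul(Add(449332, -347450), Pow(Add(Function('x')(255, 522), Add(111985, Mul(-1, 125673))), -1)) = Mul(Add(449332, -347450), Pow(Add(Add(Mul(9, 255), Mul(522, Pow(Add(-2, 522), 2))), Add(111985, Mul(-1, 125673))), -1)) = Mul(101882, Pow(Add(Add(2295, Mul(522, Pow(520, 2))), Add(111985, -125673)), -1)) = Mul(101882, Pow(Add(Add(2295, Mul(522, 270400)), -13688), -1)) = Mul(101882, Pow(Add(Add(2295, 141148800), -13688), -1)) = Mul(101882, Pow(Add(141151095, -13688), -1)) = Mul(101882, Pow(141137407, -1)) = Mul(101882, Rational(1, 141137407)) = Rational(101882, 141137407)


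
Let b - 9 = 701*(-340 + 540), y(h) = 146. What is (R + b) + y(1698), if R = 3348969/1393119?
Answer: 5013706826/35721 ≈ 1.4036e+5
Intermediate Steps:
b = 140209 (b = 9 + 701*(-340 + 540) = 9 + 701*200 = 9 + 140200 = 140209)
R = 85871/35721 (R = 3348969*(1/1393119) = 85871/35721 ≈ 2.4039)
(R + b) + y(1698) = (85871/35721 + 140209) + 146 = 5008491560/35721 + 146 = 5013706826/35721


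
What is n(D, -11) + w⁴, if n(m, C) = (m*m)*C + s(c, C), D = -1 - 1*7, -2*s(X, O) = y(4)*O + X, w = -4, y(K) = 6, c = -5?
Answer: -825/2 ≈ -412.50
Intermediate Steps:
s(X, O) = -3*O - X/2 (s(X, O) = -(6*O + X)/2 = -(X + 6*O)/2 = -3*O - X/2)
D = -8 (D = -1 - 7 = -8)
n(m, C) = 5/2 - 3*C + C*m² (n(m, C) = (m*m)*C + (-3*C - ½*(-5)) = m²*C + (-3*C + 5/2) = C*m² + (5/2 - 3*C) = 5/2 - 3*C + C*m²)
n(D, -11) + w⁴ = (5/2 - 3*(-11) - 11*(-8)²) + (-4)⁴ = (5/2 + 33 - 11*64) + 256 = (5/2 + 33 - 704) + 256 = -1337/2 + 256 = -825/2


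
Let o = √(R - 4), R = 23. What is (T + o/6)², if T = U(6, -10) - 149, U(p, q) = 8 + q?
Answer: (-906 + √19)²/36 ≈ 22582.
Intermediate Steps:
o = √19 (o = √(23 - 4) = √19 ≈ 4.3589)
T = -151 (T = (8 - 10) - 149 = -2 - 149 = -151)
(T + o/6)² = (-151 + √19/6)²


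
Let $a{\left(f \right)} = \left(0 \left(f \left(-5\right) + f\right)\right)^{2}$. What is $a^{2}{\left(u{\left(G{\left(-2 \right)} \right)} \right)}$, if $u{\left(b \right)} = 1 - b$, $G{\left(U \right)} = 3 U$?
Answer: $0$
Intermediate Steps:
$a{\left(f \right)} = 0$ ($a{\left(f \right)} = \left(0 \left(- 5 f + f\right)\right)^{2} = \left(0 \left(- 4 f\right)\right)^{2} = 0^{2} = 0$)
$a^{2}{\left(u{\left(G{\left(-2 \right)} \right)} \right)} = 0^{2} = 0$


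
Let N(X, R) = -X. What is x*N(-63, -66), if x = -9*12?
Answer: -6804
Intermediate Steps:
x = -108
x*N(-63, -66) = -(-108)*(-63) = -108*63 = -6804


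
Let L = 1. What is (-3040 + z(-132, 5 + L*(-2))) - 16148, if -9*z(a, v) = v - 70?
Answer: -172625/9 ≈ -19181.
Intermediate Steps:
z(a, v) = 70/9 - v/9 (z(a, v) = -(v - 70)/9 = -(-70 + v)/9 = 70/9 - v/9)
(-3040 + z(-132, 5 + L*(-2))) - 16148 = (-3040 + (70/9 - (5 + 1*(-2))/9)) - 16148 = (-3040 + (70/9 - (5 - 2)/9)) - 16148 = (-3040 + (70/9 - 1/9*3)) - 16148 = (-3040 + (70/9 - 1/3)) - 16148 = (-3040 + 67/9) - 16148 = -27293/9 - 16148 = -172625/9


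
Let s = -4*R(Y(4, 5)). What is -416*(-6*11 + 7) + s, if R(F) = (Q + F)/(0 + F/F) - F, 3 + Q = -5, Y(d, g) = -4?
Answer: 24576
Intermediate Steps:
Q = -8 (Q = -3 - 5 = -8)
R(F) = -8 (R(F) = (-8 + F)/(0 + F/F) - F = (-8 + F)/(0 + 1) - F = (-8 + F)/1 - F = (-8 + F)*1 - F = (-8 + F) - F = -8)
s = 32 (s = -4*(-8) = 32)
-416*(-6*11 + 7) + s = -416*(-6*11 + 7) + 32 = -416*(-66 + 7) + 32 = -416*(-59) + 32 = 24544 + 32 = 24576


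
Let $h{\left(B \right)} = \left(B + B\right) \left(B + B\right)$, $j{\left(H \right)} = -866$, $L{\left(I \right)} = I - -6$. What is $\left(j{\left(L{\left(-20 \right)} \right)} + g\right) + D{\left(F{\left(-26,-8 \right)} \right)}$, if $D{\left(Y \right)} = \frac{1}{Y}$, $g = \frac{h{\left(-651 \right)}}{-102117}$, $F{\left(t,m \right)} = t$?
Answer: $- \frac{781147931}{885014} \approx -882.64$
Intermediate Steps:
$L{\left(I \right)} = 6 + I$ ($L{\left(I \right)} = I + 6 = 6 + I$)
$h{\left(B \right)} = 4 B^{2}$ ($h{\left(B \right)} = 2 B 2 B = 4 B^{2}$)
$g = - \frac{565068}{34039}$ ($g = \frac{4 \left(-651\right)^{2}}{-102117} = 4 \cdot 423801 \left(- \frac{1}{102117}\right) = 1695204 \left(- \frac{1}{102117}\right) = - \frac{565068}{34039} \approx -16.601$)
$\left(j{\left(L{\left(-20 \right)} \right)} + g\right) + D{\left(F{\left(-26,-8 \right)} \right)} = \left(-866 - \frac{565068}{34039}\right) + \frac{1}{-26} = - \frac{30042842}{34039} - \frac{1}{26} = - \frac{781147931}{885014}$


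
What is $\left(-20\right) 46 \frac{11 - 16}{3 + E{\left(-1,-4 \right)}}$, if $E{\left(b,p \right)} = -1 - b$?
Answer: $\frac{4600}{3} \approx 1533.3$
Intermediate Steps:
$\left(-20\right) 46 \frac{11 - 16}{3 + E{\left(-1,-4 \right)}} = \left(-20\right) 46 \frac{11 - 16}{3 - 0} = - 920 \left(- \frac{5}{3 + \left(-1 + 1\right)}\right) = - 920 \left(- \frac{5}{3 + 0}\right) = - 920 \left(- \frac{5}{3}\right) = - 920 \left(\left(-5\right) \frac{1}{3}\right) = \left(-920\right) \left(- \frac{5}{3}\right) = \frac{4600}{3}$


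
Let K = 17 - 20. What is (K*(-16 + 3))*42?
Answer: 1638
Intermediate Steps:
K = -3
(K*(-16 + 3))*42 = -3*(-16 + 3)*42 = -3*(-13)*42 = 39*42 = 1638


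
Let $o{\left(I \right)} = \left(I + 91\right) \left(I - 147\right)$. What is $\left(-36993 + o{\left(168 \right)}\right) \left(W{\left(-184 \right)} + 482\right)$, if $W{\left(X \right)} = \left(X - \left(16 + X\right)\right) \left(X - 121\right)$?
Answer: $-169192548$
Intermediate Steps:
$o{\left(I \right)} = \left(-147 + I\right) \left(91 + I\right)$ ($o{\left(I \right)} = \left(91 + I\right) \left(-147 + I\right) = \left(-147 + I\right) \left(91 + I\right)$)
$W{\left(X \right)} = 1936 - 16 X$ ($W{\left(X \right)} = - 16 \left(-121 + X\right) = 1936 - 16 X$)
$\left(-36993 + o{\left(168 \right)}\right) \left(W{\left(-184 \right)} + 482\right) = \left(-36993 - \left(22785 - 28224\right)\right) \left(\left(1936 - -2944\right) + 482\right) = \left(-36993 - -5439\right) \left(\left(1936 + 2944\right) + 482\right) = \left(-36993 + 5439\right) \left(4880 + 482\right) = \left(-31554\right) 5362 = -169192548$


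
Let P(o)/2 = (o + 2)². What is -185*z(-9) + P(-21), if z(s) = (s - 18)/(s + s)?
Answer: 889/2 ≈ 444.50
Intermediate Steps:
P(o) = 2*(2 + o)² (P(o) = 2*(o + 2)² = 2*(2 + o)²)
z(s) = (-18 + s)/(2*s) (z(s) = (-18 + s)/((2*s)) = (-18 + s)*(1/(2*s)) = (-18 + s)/(2*s))
-185*z(-9) + P(-21) = -185*(-18 - 9)/(2*(-9)) + 2*(2 - 21)² = -185*(-1)*(-27)/(2*9) + 2*(-19)² = -185*3/2 + 2*361 = -555/2 + 722 = 889/2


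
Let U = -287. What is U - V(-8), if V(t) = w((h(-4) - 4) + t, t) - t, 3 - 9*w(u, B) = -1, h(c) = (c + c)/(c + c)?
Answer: -2659/9 ≈ -295.44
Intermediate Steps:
h(c) = 1 (h(c) = (2*c)/((2*c)) = (2*c)*(1/(2*c)) = 1)
w(u, B) = 4/9 (w(u, B) = 1/3 - 1/9*(-1) = 1/3 + 1/9 = 4/9)
V(t) = 4/9 - t
U - V(-8) = -287 - (4/9 - 1*(-8)) = -287 - (4/9 + 8) = -287 - 1*76/9 = -287 - 76/9 = -2659/9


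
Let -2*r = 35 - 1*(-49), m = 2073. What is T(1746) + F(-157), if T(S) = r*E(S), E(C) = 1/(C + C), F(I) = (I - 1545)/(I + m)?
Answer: -125497/139389 ≈ -0.90034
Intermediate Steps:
r = -42 (r = -(35 - 1*(-49))/2 = -(35 + 49)/2 = -½*84 = -42)
F(I) = (-1545 + I)/(2073 + I) (F(I) = (I - 1545)/(I + 2073) = (-1545 + I)/(2073 + I))
E(C) = 1/(2*C)
T(S) = -21/S
T(1746) + F(-157) = -21/1746 + (-1545 - 157)/(2073 - 157) = -21*1/1746 - 1702/1916 = -7/582 + (1/1916)*(-1702) = -7/582 - 851/958 = -125497/139389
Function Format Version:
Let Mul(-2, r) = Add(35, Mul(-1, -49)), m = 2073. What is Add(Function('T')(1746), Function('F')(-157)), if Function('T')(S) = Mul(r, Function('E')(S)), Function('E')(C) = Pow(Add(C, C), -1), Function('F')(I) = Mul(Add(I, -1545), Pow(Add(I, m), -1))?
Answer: Rational(-125497, 139389) ≈ -0.90034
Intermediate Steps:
r = -42 (r = Mul(Rational(-1, 2), Add(35, Mul(-1, -49))) = Mul(Rational(-1, 2), Add(35, 49)) = Mul(Rational(-1, 2), 84) = -42)
Function('F')(I) = Mul(Pow(Add(2073, I), -1), Add(-1545, I)) (Function('F')(I) = Mul(Add(I, -1545), Pow(Add(I, 2073), -1)) = Mul(Add(-1545, I), Pow(Add(2073, I), -1)) = Mul(Pow(Add(2073, I), -1), Add(-1545, I)))
Function('E')(C) = Mul(Rational(1, 2), Pow(C, -1)) (Function('E')(C) = Pow(Mul(2, C), -1) = Mul(Rational(1, 2), Pow(C, -1)))
Function('T')(S) = Mul(-21, Pow(S, -1)) (Function('T')(S) = Mul(-42, Mul(Rational(1, 2), Pow(S, -1))) = Mul(-21, Pow(S, -1)))
Add(Function('T')(1746), Function('F')(-157)) = Add(Mul(-21, Pow(1746, -1)), Mul(Pow(Add(2073, -157), -1), Add(-1545, -157))) = Add(Mul(-21, Rational(1, 1746)), Mul(Pow(1916, -1), -1702)) = Add(Rational(-7, 582), Mul(Rational(1, 1916), -1702)) = Add(Rational(-7, 582), Rational(-851, 958)) = Rational(-125497, 139389)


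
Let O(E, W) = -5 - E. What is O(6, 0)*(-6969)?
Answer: 76659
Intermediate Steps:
O(6, 0)*(-6969) = (-5 - 1*6)*(-6969) = (-5 - 6)*(-6969) = -11*(-6969) = 76659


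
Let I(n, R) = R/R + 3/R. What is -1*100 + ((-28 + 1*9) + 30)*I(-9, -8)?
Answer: -745/8 ≈ -93.125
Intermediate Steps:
I(n, R) = 1 + 3/R
-1*100 + ((-28 + 1*9) + 30)*I(-9, -8) = -1*100 + ((-28 + 1*9) + 30)*((3 - 8)/(-8)) = -100 + ((-28 + 9) + 30)*(-⅛*(-5)) = -100 + (-19 + 30)*(5/8) = -100 + 11*(5/8) = -100 + 55/8 = -745/8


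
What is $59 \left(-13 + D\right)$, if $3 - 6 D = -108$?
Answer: $\frac{649}{2} \approx 324.5$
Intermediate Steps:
$D = \frac{37}{2}$ ($D = \frac{1}{2} - -18 = \frac{1}{2} + 18 = \frac{37}{2} \approx 18.5$)
$59 \left(-13 + D\right) = 59 \left(-13 + \frac{37}{2}\right) = 59 \cdot \frac{11}{2} = \frac{649}{2}$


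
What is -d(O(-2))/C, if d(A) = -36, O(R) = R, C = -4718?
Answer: -18/2359 ≈ -0.0076303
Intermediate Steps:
-d(O(-2))/C = -(-36)/(-4718) = -(-36)*(-1)/4718 = -1*18/2359 = -18/2359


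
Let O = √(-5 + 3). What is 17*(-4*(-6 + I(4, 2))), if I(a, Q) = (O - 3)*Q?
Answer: 816 - 136*I*√2 ≈ 816.0 - 192.33*I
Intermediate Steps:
O = I*√2 (O = √(-2) = I*√2 ≈ 1.4142*I)
I(a, Q) = Q*(-3 + I*√2) (I(a, Q) = (I*√2 - 3)*Q = (-3 + I*√2)*Q = Q*(-3 + I*√2))
17*(-4*(-6 + I(4, 2))) = 17*(-4*(-6 + 2*(-3 + I*√2))) = 17*(-4*(-6 + (-6 + 2*I*√2))) = 17*(-4*(-12 + 2*I*√2)) = 17*(48 - 8*I*√2) = 816 - 136*I*√2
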